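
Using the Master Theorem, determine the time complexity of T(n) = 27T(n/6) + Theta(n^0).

Master Theorem for T(n) = 27T(n/6) + O(n^0):

a = 27, b = 6, c = 0
log_b(a) = log_6(27) = 1.8394

Case 1: c = 0 < log_6(27) = 1.8394
T(n) = O(n^(log_6 27))

For T(n) = 27T(n/6) + O(n^0): log_6(27) = 1.8394. This is Case 1 of the Master Theorem (c < log_b(a), work dominated by leaves), giving O(n^(log_6 27)).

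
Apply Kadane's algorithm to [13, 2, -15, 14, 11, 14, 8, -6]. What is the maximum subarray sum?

Using Kadane's algorithm on [13, 2, -15, 14, 11, 14, 8, -6]:

Scanning through the array:
Position 1 (value 2): max_ending_here = 15, max_so_far = 15
Position 2 (value -15): max_ending_here = 0, max_so_far = 15
Position 3 (value 14): max_ending_here = 14, max_so_far = 15
Position 4 (value 11): max_ending_here = 25, max_so_far = 25
Position 5 (value 14): max_ending_here = 39, max_so_far = 39
Position 6 (value 8): max_ending_here = 47, max_so_far = 47
Position 7 (value -6): max_ending_here = 41, max_so_far = 47

Maximum subarray: [13, 2, -15, 14, 11, 14, 8]
Maximum sum: 47

The maximum subarray is [13, 2, -15, 14, 11, 14, 8] with sum 47. This subarray runs from index 0 to index 6.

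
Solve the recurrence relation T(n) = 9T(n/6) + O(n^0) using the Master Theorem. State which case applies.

Master Theorem for T(n) = 9T(n/6) + O(n^0):

a = 9, b = 6, c = 0
log_b(a) = log_6(9) = 1.2263

Case 1: c = 0 < log_6(9) = 1.2263
T(n) = O(n^(log_6 9))

For T(n) = 9T(n/6) + O(n^0): log_6(9) = 1.2263. This is Case 1 of the Master Theorem (c < log_b(a), work dominated by leaves), giving O(n^(log_6 9)).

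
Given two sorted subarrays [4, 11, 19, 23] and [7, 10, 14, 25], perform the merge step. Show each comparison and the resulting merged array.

Merging process:

Compare 4 vs 7: take 4 from left. Merged: [4]
Compare 11 vs 7: take 7 from right. Merged: [4, 7]
Compare 11 vs 10: take 10 from right. Merged: [4, 7, 10]
Compare 11 vs 14: take 11 from left. Merged: [4, 7, 10, 11]
Compare 19 vs 14: take 14 from right. Merged: [4, 7, 10, 11, 14]
Compare 19 vs 25: take 19 from left. Merged: [4, 7, 10, 11, 14, 19]
Compare 23 vs 25: take 23 from left. Merged: [4, 7, 10, 11, 14, 19, 23]
Append remaining from right: [25]. Merged: [4, 7, 10, 11, 14, 19, 23, 25]

Final merged array: [4, 7, 10, 11, 14, 19, 23, 25]
Total comparisons: 7

The merged array is [4, 7, 10, 11, 14, 19, 23, 25], requiring 7 comparisons. The merge step runs in O(n) time where n is the total number of elements.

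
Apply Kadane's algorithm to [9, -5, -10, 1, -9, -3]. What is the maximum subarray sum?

Using Kadane's algorithm on [9, -5, -10, 1, -9, -3]:

Scanning through the array:
Position 1 (value -5): max_ending_here = 4, max_so_far = 9
Position 2 (value -10): max_ending_here = -6, max_so_far = 9
Position 3 (value 1): max_ending_here = 1, max_so_far = 9
Position 4 (value -9): max_ending_here = -8, max_so_far = 9
Position 5 (value -3): max_ending_here = -3, max_so_far = 9

Maximum subarray: [9]
Maximum sum: 9

The maximum subarray is [9] with sum 9. This subarray runs from index 0 to index 0.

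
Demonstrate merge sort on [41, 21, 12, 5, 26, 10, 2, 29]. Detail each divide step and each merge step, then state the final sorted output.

Merge sort trace:

Split: [41, 21, 12, 5, 26, 10, 2, 29] -> [41, 21, 12, 5] and [26, 10, 2, 29]
  Split: [41, 21, 12, 5] -> [41, 21] and [12, 5]
    Split: [41, 21] -> [41] and [21]
    Merge: [41] + [21] -> [21, 41]
    Split: [12, 5] -> [12] and [5]
    Merge: [12] + [5] -> [5, 12]
  Merge: [21, 41] + [5, 12] -> [5, 12, 21, 41]
  Split: [26, 10, 2, 29] -> [26, 10] and [2, 29]
    Split: [26, 10] -> [26] and [10]
    Merge: [26] + [10] -> [10, 26]
    Split: [2, 29] -> [2] and [29]
    Merge: [2] + [29] -> [2, 29]
  Merge: [10, 26] + [2, 29] -> [2, 10, 26, 29]
Merge: [5, 12, 21, 41] + [2, 10, 26, 29] -> [2, 5, 10, 12, 21, 26, 29, 41]

Final sorted array: [2, 5, 10, 12, 21, 26, 29, 41]

The merge sort proceeds by recursively splitting the array and merging sorted halves.
After all merges, the sorted array is [2, 5, 10, 12, 21, 26, 29, 41].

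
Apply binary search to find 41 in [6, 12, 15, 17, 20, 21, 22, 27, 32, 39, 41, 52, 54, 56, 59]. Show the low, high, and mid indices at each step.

Binary search for 41 in [6, 12, 15, 17, 20, 21, 22, 27, 32, 39, 41, 52, 54, 56, 59]:

lo=0, hi=14, mid=7, arr[mid]=27 -> 27 < 41, search right half
lo=8, hi=14, mid=11, arr[mid]=52 -> 52 > 41, search left half
lo=8, hi=10, mid=9, arr[mid]=39 -> 39 < 41, search right half
lo=10, hi=10, mid=10, arr[mid]=41 -> Found target at index 10!

Binary search finds 41 at index 10 after 4 comparisons. The search repeatedly halves the search space by comparing with the middle element.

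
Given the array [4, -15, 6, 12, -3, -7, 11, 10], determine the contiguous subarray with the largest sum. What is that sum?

Using Kadane's algorithm on [4, -15, 6, 12, -3, -7, 11, 10]:

Scanning through the array:
Position 1 (value -15): max_ending_here = -11, max_so_far = 4
Position 2 (value 6): max_ending_here = 6, max_so_far = 6
Position 3 (value 12): max_ending_here = 18, max_so_far = 18
Position 4 (value -3): max_ending_here = 15, max_so_far = 18
Position 5 (value -7): max_ending_here = 8, max_so_far = 18
Position 6 (value 11): max_ending_here = 19, max_so_far = 19
Position 7 (value 10): max_ending_here = 29, max_so_far = 29

Maximum subarray: [6, 12, -3, -7, 11, 10]
Maximum sum: 29

The maximum subarray is [6, 12, -3, -7, 11, 10] with sum 29. This subarray runs from index 2 to index 7.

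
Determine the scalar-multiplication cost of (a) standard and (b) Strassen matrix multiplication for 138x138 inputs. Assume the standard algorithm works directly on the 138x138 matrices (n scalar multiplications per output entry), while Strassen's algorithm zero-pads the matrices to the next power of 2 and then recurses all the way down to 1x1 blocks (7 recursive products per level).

Matrix multiplication for 138x138 matrices:

Strassen's algorithm requires power-of-2 dimensions. Pad 138x138 to 256x256 (next power of 2).

Standard algorithm: 138^3 = 2628072 multiplications
Strassen's algorithm: 7^(log2(256)) = 7^8 = 5764801 multiplications
Difference: 2628072 - 5764801 = -3136729 (Strassen uses MORE here due to padding overhead — for small or just-over-power-of-2 n, padding can outweigh the per-level savings)

Standard: 2628072 multiplications (138^3). Strassen: 5764801 multiplications (7^8, after padding to 256x256). Strassen reduces 8 recursive multiplications to 7 at each level.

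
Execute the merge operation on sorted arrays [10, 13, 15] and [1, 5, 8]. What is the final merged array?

Merging process:

Compare 10 vs 1: take 1 from right. Merged: [1]
Compare 10 vs 5: take 5 from right. Merged: [1, 5]
Compare 10 vs 8: take 8 from right. Merged: [1, 5, 8]
Append remaining from left: [10, 13, 15]. Merged: [1, 5, 8, 10, 13, 15]

Final merged array: [1, 5, 8, 10, 13, 15]
Total comparisons: 3

The merged array is [1, 5, 8, 10, 13, 15], requiring 3 comparisons. The merge step runs in O(n) time where n is the total number of elements.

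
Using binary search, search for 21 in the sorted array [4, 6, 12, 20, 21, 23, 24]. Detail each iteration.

Binary search for 21 in [4, 6, 12, 20, 21, 23, 24]:

lo=0, hi=6, mid=3, arr[mid]=20 -> 20 < 21, search right half
lo=4, hi=6, mid=5, arr[mid]=23 -> 23 > 21, search left half
lo=4, hi=4, mid=4, arr[mid]=21 -> Found target at index 4!

Binary search finds 21 at index 4 after 3 comparisons. The search repeatedly halves the search space by comparing with the middle element.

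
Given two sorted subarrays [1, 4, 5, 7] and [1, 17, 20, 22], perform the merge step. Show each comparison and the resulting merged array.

Merging process:

Compare 1 vs 1: take 1 from left. Merged: [1]
Compare 4 vs 1: take 1 from right. Merged: [1, 1]
Compare 4 vs 17: take 4 from left. Merged: [1, 1, 4]
Compare 5 vs 17: take 5 from left. Merged: [1, 1, 4, 5]
Compare 7 vs 17: take 7 from left. Merged: [1, 1, 4, 5, 7]
Append remaining from right: [17, 20, 22]. Merged: [1, 1, 4, 5, 7, 17, 20, 22]

Final merged array: [1, 1, 4, 5, 7, 17, 20, 22]
Total comparisons: 5

The merged array is [1, 1, 4, 5, 7, 17, 20, 22], requiring 5 comparisons. The merge step runs in O(n) time where n is the total number of elements.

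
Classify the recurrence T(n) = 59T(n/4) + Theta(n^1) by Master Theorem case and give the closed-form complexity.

Master Theorem for T(n) = 59T(n/4) + O(n^1):

a = 59, b = 4, c = 1
log_b(a) = log_4(59) = 2.9413

Case 1: c = 1 < log_4(59) = 2.9413
T(n) = O(n^(log_4 59))

For T(n) = 59T(n/4) + O(n^1): log_4(59) = 2.9413. This is Case 1 of the Master Theorem (c < log_b(a), work dominated by leaves), giving O(n^(log_4 59)).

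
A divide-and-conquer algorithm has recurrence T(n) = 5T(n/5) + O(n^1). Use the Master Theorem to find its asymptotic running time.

Master Theorem for T(n) = 5T(n/5) + O(n^1):

a = 5, b = 5, c = 1
log_b(a) = log_5(5) = 1.0000

Case 2: c = 1 = log_5(5) = 1.0000
T(n) = O(n^1 log n) = O(n log n)

For T(n) = 5T(n/5) + O(n^1): log_5(5) = 1.0000. This is Case 2 of the Master Theorem (c = log_b(a), equal work at all levels), giving O(n log n).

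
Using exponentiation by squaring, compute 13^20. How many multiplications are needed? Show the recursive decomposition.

Computing 13^20 by squaring (build up from 13^1; each line after the first costs one multiplication):

13^1 = 13
13^2 = (13^1)^2 = 13^2 = 169
13^4 = (13^2)^2 = 169^2 = 28561
13^5 = 13 * 13^4 = 13 * 28561 = 371293
13^10 = (13^5)^2 = 371293^2 = 137858491849
13^20 = (13^10)^2 = 137858491849^2 = 19004963774880799438801

Result: 19004963774880799438801
Multiplications needed: 5 (5 lines after 13^1)

13^20 = 19004963774880799438801. Using exponentiation by squaring, this requires 5 multiplications. The key idea: if the exponent is even, square the half-power; if odd, multiply by the base once.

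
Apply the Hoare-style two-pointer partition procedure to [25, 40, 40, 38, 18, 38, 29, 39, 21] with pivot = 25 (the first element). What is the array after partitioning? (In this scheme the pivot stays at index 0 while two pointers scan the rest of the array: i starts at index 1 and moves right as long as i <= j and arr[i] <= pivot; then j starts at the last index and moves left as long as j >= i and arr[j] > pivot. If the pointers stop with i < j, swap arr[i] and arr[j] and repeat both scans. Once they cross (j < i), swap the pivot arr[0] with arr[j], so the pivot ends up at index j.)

Hoare-style two-pointer partition with pivot = 25:

Initial array: [25, 40, 40, 38, 18, 38, 29, 39, 21]

Pointers start at i = 1, j = 8.
i stops at index 1 (arr[1]=40 > 25), j stops at index 8 (arr[8]=21 <= 25): swap arr[1] and arr[8], array becomes [25, 21, 40, 38, 18, 38, 29, 39, 40]
i stops at index 2 (arr[2]=40 > 25), j stops at index 4 (arr[4]=18 <= 25): swap arr[2] and arr[4], array becomes [25, 21, 18, 38, 40, 38, 29, 39, 40]
i ends at 3, j ends at 2: the pointers have crossed (j < i), so scanning stops.

Swap pivot arr[0] with arr[2] to place pivot at position 2: [18, 21, 25, 38, 40, 38, 29, 39, 40]
Pivot position: 2

After partitioning with pivot 25, the array becomes [18, 21, 25, 38, 40, 38, 29, 39, 40]. The pivot is placed at index 2. All elements to the left of the pivot are <= 25, and all elements to the right are > 25.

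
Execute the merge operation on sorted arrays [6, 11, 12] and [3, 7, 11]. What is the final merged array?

Merging process:

Compare 6 vs 3: take 3 from right. Merged: [3]
Compare 6 vs 7: take 6 from left. Merged: [3, 6]
Compare 11 vs 7: take 7 from right. Merged: [3, 6, 7]
Compare 11 vs 11: take 11 from left. Merged: [3, 6, 7, 11]
Compare 12 vs 11: take 11 from right. Merged: [3, 6, 7, 11, 11]
Append remaining from left: [12]. Merged: [3, 6, 7, 11, 11, 12]

Final merged array: [3, 6, 7, 11, 11, 12]
Total comparisons: 5

The merged array is [3, 6, 7, 11, 11, 12], requiring 5 comparisons. The merge step runs in O(n) time where n is the total number of elements.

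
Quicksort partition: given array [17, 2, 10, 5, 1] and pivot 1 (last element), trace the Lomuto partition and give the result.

Lomuto partition with pivot = 1:

Initial array: [17, 2, 10, 5, 1]

arr[0]=17 > 1: no swap
arr[1]=2 > 1: no swap
arr[2]=10 > 1: no swap
arr[3]=5 > 1: no swap

Place pivot at position 0: [1, 2, 10, 5, 17]
Pivot position: 0

After partitioning with pivot 1, the array becomes [1, 2, 10, 5, 17]. The pivot is placed at index 0. All elements to the left of the pivot are <= 1, and all elements to the right are > 1.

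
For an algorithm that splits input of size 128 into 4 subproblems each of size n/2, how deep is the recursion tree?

For divide and conquer with division factor 2:

Problem sizes at each level:
Level 0: 128
Level 1: 64
Level 2: 32
Level 3: 16
Level 4: 8
Level 5: 4
Level 6: 2
Level 7: 1

The root is level 0 and the size-1 base case is level 7 (the tree spans levels 0 through 7, i.e. 8 levels counting the root), so the depth is the number of divisions: log_2(128) = 7

The recursion tree depth is log_2(128) = 7. At each level, the problem size is divided by 2, so it takes 7 divisions to reduce to a base case of size 1. The algorithm makes 4 recursive calls at each level.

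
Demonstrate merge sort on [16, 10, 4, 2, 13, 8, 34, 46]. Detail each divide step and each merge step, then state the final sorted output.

Merge sort trace:

Split: [16, 10, 4, 2, 13, 8, 34, 46] -> [16, 10, 4, 2] and [13, 8, 34, 46]
  Split: [16, 10, 4, 2] -> [16, 10] and [4, 2]
    Split: [16, 10] -> [16] and [10]
    Merge: [16] + [10] -> [10, 16]
    Split: [4, 2] -> [4] and [2]
    Merge: [4] + [2] -> [2, 4]
  Merge: [10, 16] + [2, 4] -> [2, 4, 10, 16]
  Split: [13, 8, 34, 46] -> [13, 8] and [34, 46]
    Split: [13, 8] -> [13] and [8]
    Merge: [13] + [8] -> [8, 13]
    Split: [34, 46] -> [34] and [46]
    Merge: [34] + [46] -> [34, 46]
  Merge: [8, 13] + [34, 46] -> [8, 13, 34, 46]
Merge: [2, 4, 10, 16] + [8, 13, 34, 46] -> [2, 4, 8, 10, 13, 16, 34, 46]

Final sorted array: [2, 4, 8, 10, 13, 16, 34, 46]

The merge sort proceeds by recursively splitting the array and merging sorted halves.
After all merges, the sorted array is [2, 4, 8, 10, 13, 16, 34, 46].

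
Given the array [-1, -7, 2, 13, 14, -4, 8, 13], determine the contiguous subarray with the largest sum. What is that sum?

Using Kadane's algorithm on [-1, -7, 2, 13, 14, -4, 8, 13]:

Scanning through the array:
Position 1 (value -7): max_ending_here = -7, max_so_far = -1
Position 2 (value 2): max_ending_here = 2, max_so_far = 2
Position 3 (value 13): max_ending_here = 15, max_so_far = 15
Position 4 (value 14): max_ending_here = 29, max_so_far = 29
Position 5 (value -4): max_ending_here = 25, max_so_far = 29
Position 6 (value 8): max_ending_here = 33, max_so_far = 33
Position 7 (value 13): max_ending_here = 46, max_so_far = 46

Maximum subarray: [2, 13, 14, -4, 8, 13]
Maximum sum: 46

The maximum subarray is [2, 13, 14, -4, 8, 13] with sum 46. This subarray runs from index 2 to index 7.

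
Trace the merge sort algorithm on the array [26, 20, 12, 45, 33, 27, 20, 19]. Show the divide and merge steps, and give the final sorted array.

Merge sort trace:

Split: [26, 20, 12, 45, 33, 27, 20, 19] -> [26, 20, 12, 45] and [33, 27, 20, 19]
  Split: [26, 20, 12, 45] -> [26, 20] and [12, 45]
    Split: [26, 20] -> [26] and [20]
    Merge: [26] + [20] -> [20, 26]
    Split: [12, 45] -> [12] and [45]
    Merge: [12] + [45] -> [12, 45]
  Merge: [20, 26] + [12, 45] -> [12, 20, 26, 45]
  Split: [33, 27, 20, 19] -> [33, 27] and [20, 19]
    Split: [33, 27] -> [33] and [27]
    Merge: [33] + [27] -> [27, 33]
    Split: [20, 19] -> [20] and [19]
    Merge: [20] + [19] -> [19, 20]
  Merge: [27, 33] + [19, 20] -> [19, 20, 27, 33]
Merge: [12, 20, 26, 45] + [19, 20, 27, 33] -> [12, 19, 20, 20, 26, 27, 33, 45]

Final sorted array: [12, 19, 20, 20, 26, 27, 33, 45]

The merge sort proceeds by recursively splitting the array and merging sorted halves.
After all merges, the sorted array is [12, 19, 20, 20, 26, 27, 33, 45].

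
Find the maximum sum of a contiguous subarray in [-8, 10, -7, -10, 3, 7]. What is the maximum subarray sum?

Using Kadane's algorithm on [-8, 10, -7, -10, 3, 7]:

Scanning through the array:
Position 1 (value 10): max_ending_here = 10, max_so_far = 10
Position 2 (value -7): max_ending_here = 3, max_so_far = 10
Position 3 (value -10): max_ending_here = -7, max_so_far = 10
Position 4 (value 3): max_ending_here = 3, max_so_far = 10
Position 5 (value 7): max_ending_here = 10, max_so_far = 10

Maximum subarray: [10]
Maximum sum: 10

The maximum subarray is [10] with sum 10. This subarray runs from index 1 to index 1.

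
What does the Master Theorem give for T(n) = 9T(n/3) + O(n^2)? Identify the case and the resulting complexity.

Master Theorem for T(n) = 9T(n/3) + O(n^2):

a = 9, b = 3, c = 2
log_b(a) = log_3(9) = 2.0000

Case 2: c = 2 = log_3(9) = 2.0000
T(n) = O(n^2 log n) = O(n^2 log n)

For T(n) = 9T(n/3) + O(n^2): log_3(9) = 2.0000. This is Case 2 of the Master Theorem (c = log_b(a), equal work at all levels), giving O(n^2 log n).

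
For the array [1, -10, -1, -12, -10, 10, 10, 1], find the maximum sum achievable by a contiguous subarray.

Using Kadane's algorithm on [1, -10, -1, -12, -10, 10, 10, 1]:

Scanning through the array:
Position 1 (value -10): max_ending_here = -9, max_so_far = 1
Position 2 (value -1): max_ending_here = -1, max_so_far = 1
Position 3 (value -12): max_ending_here = -12, max_so_far = 1
Position 4 (value -10): max_ending_here = -10, max_so_far = 1
Position 5 (value 10): max_ending_here = 10, max_so_far = 10
Position 6 (value 10): max_ending_here = 20, max_so_far = 20
Position 7 (value 1): max_ending_here = 21, max_so_far = 21

Maximum subarray: [10, 10, 1]
Maximum sum: 21

The maximum subarray is [10, 10, 1] with sum 21. This subarray runs from index 5 to index 7.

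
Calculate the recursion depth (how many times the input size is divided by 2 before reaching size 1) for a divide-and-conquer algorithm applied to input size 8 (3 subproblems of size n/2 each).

For divide and conquer with division factor 2:

Problem sizes at each level:
Level 0: 8
Level 1: 4
Level 2: 2
Level 3: 1

The root is level 0 and the size-1 base case is level 3 (the tree spans levels 0 through 3, i.e. 4 levels counting the root), so the depth is the number of divisions: log_2(8) = 3

The recursion tree depth is log_2(8) = 3. At each level, the problem size is divided by 2, so it takes 3 divisions to reduce to a base case of size 1. The algorithm makes 3 recursive calls at each level.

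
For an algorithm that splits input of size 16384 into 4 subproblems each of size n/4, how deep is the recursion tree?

For divide and conquer with division factor 4:

Problem sizes at each level:
Level 0: 16384
Level 1: 4096
Level 2: 1024
Level 3: 256
Level 4: 64
Level 5: 16
Level 6: 4
Level 7: 1

The root is level 0 and the size-1 base case is level 7 (the tree spans levels 0 through 7, i.e. 8 levels counting the root), so the depth is the number of divisions: log_4(16384) = 7

The recursion tree depth is log_4(16384) = 7. At each level, the problem size is divided by 4, so it takes 7 divisions to reduce to a base case of size 1. The algorithm makes 4 recursive calls at each level.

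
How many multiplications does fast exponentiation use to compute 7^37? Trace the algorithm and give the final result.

Computing 7^37 by squaring (build up from 7^1; each line after the first costs one multiplication):

7^1 = 7
7^2 = (7^1)^2 = 7^2 = 49
7^4 = (7^2)^2 = 49^2 = 2401
7^8 = (7^4)^2 = 2401^2 = 5764801
7^9 = 7 * 7^8 = 7 * 5764801 = 40353607
7^18 = (7^9)^2 = 40353607^2 = 1628413597910449
7^36 = (7^18)^2 = 1628413597910449^2 = 2651730845859653471779023381601
7^37 = 7 * 7^36 = 7 * 2651730845859653471779023381601 = 18562115921017574302453163671207

Result: 18562115921017574302453163671207
Multiplications needed: 7 (7 lines after 7^1)

7^37 = 18562115921017574302453163671207. Using exponentiation by squaring, this requires 7 multiplications. The key idea: if the exponent is even, square the half-power; if odd, multiply by the base once.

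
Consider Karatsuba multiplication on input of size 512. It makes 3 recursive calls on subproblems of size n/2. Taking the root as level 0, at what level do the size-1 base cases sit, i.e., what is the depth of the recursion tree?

For divide and conquer with division factor 2:

Problem sizes at each level:
Level 0: 512
Level 1: 256
Level 2: 128
Level 3: 64
Level 4: 32
Level 5: 16
Level 6: 8
Level 7: 4
Level 8: 2
Level 9: 1

The root is level 0 and the size-1 base case is level 9 (the tree spans levels 0 through 9, i.e. 10 levels counting the root), so the depth is the number of divisions: log_2(512) = 9

The recursion tree depth is log_2(512) = 9. At each level, the problem size is divided by 2, so it takes 9 divisions to reduce to a base case of size 1. The algorithm makes 3 recursive calls at each level.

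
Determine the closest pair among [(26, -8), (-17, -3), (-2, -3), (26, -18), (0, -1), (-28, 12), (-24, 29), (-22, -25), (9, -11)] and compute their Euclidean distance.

Computing all pairwise distances among 9 points:

d((26, -8), (-17, -3)) = 43.2897
d((26, -8), (-2, -3)) = 28.4429
d((26, -8), (26, -18)) = 10.0
d((26, -8), (0, -1)) = 26.9258
d((26, -8), (-28, 12)) = 57.5847
d((26, -8), (-24, 29)) = 62.2013
d((26, -8), (-22, -25)) = 50.9215
d((26, -8), (9, -11)) = 17.2627
d((-17, -3), (-2, -3)) = 15.0
d((-17, -3), (26, -18)) = 45.5412
d((-17, -3), (0, -1)) = 17.1172
d((-17, -3), (-28, 12)) = 18.6011
d((-17, -3), (-24, 29)) = 32.7567
d((-17, -3), (-22, -25)) = 22.561
d((-17, -3), (9, -11)) = 27.2029
d((-2, -3), (26, -18)) = 31.7648
d((-2, -3), (0, -1)) = 2.8284 <-- minimum
d((-2, -3), (-28, 12)) = 30.0167
d((-2, -3), (-24, 29)) = 38.833
d((-2, -3), (-22, -25)) = 29.7321
d((-2, -3), (9, -11)) = 13.6015
d((26, -18), (0, -1)) = 31.0644
d((26, -18), (-28, 12)) = 61.7738
d((26, -18), (-24, 29)) = 68.6222
d((26, -18), (-22, -25)) = 48.5077
d((26, -18), (9, -11)) = 18.3848
d((0, -1), (-28, 12)) = 30.8707
d((0, -1), (-24, 29)) = 38.4187
d((0, -1), (-22, -25)) = 32.5576
d((0, -1), (9, -11)) = 13.4536
d((-28, 12), (-24, 29)) = 17.4642
d((-28, 12), (-22, -25)) = 37.4833
d((-28, 12), (9, -11)) = 43.566
d((-24, 29), (-22, -25)) = 54.037
d((-24, 29), (9, -11)) = 51.8556
d((-22, -25), (9, -11)) = 34.0147

Closest pair: (-2, -3) and (0, -1) with distance 2.8284

The closest pair is (-2, -3) and (0, -1) with Euclidean distance 2.8284. For 9 points, brute-force pairwise comparison is shown above. For large n, the divide-and-conquer algorithm (sort by x, recurse on halves, check the dividing strip) achieves O(n log n).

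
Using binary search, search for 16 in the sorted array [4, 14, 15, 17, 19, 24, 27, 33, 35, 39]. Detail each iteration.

Binary search for 16 in [4, 14, 15, 17, 19, 24, 27, 33, 35, 39]:

lo=0, hi=9, mid=4, arr[mid]=19 -> 19 > 16, search left half
lo=0, hi=3, mid=1, arr[mid]=14 -> 14 < 16, search right half
lo=2, hi=3, mid=2, arr[mid]=15 -> 15 < 16, search right half
lo=3, hi=3, mid=3, arr[mid]=17 -> 17 > 16, search left half
lo=3 > hi=2, target 16 not found

Binary search determines that 16 is not in the array after 4 comparisons. The search space was exhausted without finding the target.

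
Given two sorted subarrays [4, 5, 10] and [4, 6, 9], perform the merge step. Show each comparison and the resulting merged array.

Merging process:

Compare 4 vs 4: take 4 from left. Merged: [4]
Compare 5 vs 4: take 4 from right. Merged: [4, 4]
Compare 5 vs 6: take 5 from left. Merged: [4, 4, 5]
Compare 10 vs 6: take 6 from right. Merged: [4, 4, 5, 6]
Compare 10 vs 9: take 9 from right. Merged: [4, 4, 5, 6, 9]
Append remaining from left: [10]. Merged: [4, 4, 5, 6, 9, 10]

Final merged array: [4, 4, 5, 6, 9, 10]
Total comparisons: 5

The merged array is [4, 4, 5, 6, 9, 10], requiring 5 comparisons. The merge step runs in O(n) time where n is the total number of elements.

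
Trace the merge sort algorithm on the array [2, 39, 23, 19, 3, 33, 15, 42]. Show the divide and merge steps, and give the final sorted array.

Merge sort trace:

Split: [2, 39, 23, 19, 3, 33, 15, 42] -> [2, 39, 23, 19] and [3, 33, 15, 42]
  Split: [2, 39, 23, 19] -> [2, 39] and [23, 19]
    Split: [2, 39] -> [2] and [39]
    Merge: [2] + [39] -> [2, 39]
    Split: [23, 19] -> [23] and [19]
    Merge: [23] + [19] -> [19, 23]
  Merge: [2, 39] + [19, 23] -> [2, 19, 23, 39]
  Split: [3, 33, 15, 42] -> [3, 33] and [15, 42]
    Split: [3, 33] -> [3] and [33]
    Merge: [3] + [33] -> [3, 33]
    Split: [15, 42] -> [15] and [42]
    Merge: [15] + [42] -> [15, 42]
  Merge: [3, 33] + [15, 42] -> [3, 15, 33, 42]
Merge: [2, 19, 23, 39] + [3, 15, 33, 42] -> [2, 3, 15, 19, 23, 33, 39, 42]

Final sorted array: [2, 3, 15, 19, 23, 33, 39, 42]

The merge sort proceeds by recursively splitting the array and merging sorted halves.
After all merges, the sorted array is [2, 3, 15, 19, 23, 33, 39, 42].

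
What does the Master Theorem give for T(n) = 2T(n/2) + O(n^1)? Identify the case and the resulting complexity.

Master Theorem for T(n) = 2T(n/2) + O(n^1):

a = 2, b = 2, c = 1
log_b(a) = log_2(2) = 1.0000

Case 2: c = 1 = log_2(2) = 1.0000
T(n) = O(n^1 log n) = O(n log n)

For T(n) = 2T(n/2) + O(n^1): log_2(2) = 1.0000. This is Case 2 of the Master Theorem (c = log_b(a), equal work at all levels), giving O(n log n).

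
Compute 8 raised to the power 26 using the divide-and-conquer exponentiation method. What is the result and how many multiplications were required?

Computing 8^26 by squaring (build up from 8^1; each line after the first costs one multiplication):

8^1 = 8
8^2 = (8^1)^2 = 8^2 = 64
8^3 = 8 * 8^2 = 8 * 64 = 512
8^6 = (8^3)^2 = 512^2 = 262144
8^12 = (8^6)^2 = 262144^2 = 68719476736
8^13 = 8 * 8^12 = 8 * 68719476736 = 549755813888
8^26 = (8^13)^2 = 549755813888^2 = 302231454903657293676544

Result: 302231454903657293676544
Multiplications needed: 6 (6 lines after 8^1)

8^26 = 302231454903657293676544. Using exponentiation by squaring, this requires 6 multiplications. The key idea: if the exponent is even, square the half-power; if odd, multiply by the base once.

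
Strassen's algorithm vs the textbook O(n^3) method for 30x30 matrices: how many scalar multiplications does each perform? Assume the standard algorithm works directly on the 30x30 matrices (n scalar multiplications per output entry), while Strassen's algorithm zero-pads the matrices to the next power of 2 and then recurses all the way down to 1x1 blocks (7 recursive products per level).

Matrix multiplication for 30x30 matrices:

Strassen's algorithm requires power-of-2 dimensions. Pad 30x30 to 32x32 (next power of 2).

Standard algorithm: 30^3 = 27000 multiplications
Strassen's algorithm: 7^(log2(32)) = 7^5 = 16807 multiplications
Savings: 27000 - 16807 = 10193 multiplications

Standard: 27000 multiplications (30^3). Strassen: 16807 multiplications (7^5, after padding to 32x32). Strassen reduces 8 recursive multiplications to 7 at each level.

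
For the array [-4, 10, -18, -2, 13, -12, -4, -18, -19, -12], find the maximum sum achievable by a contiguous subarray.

Using Kadane's algorithm on [-4, 10, -18, -2, 13, -12, -4, -18, -19, -12]:

Scanning through the array:
Position 1 (value 10): max_ending_here = 10, max_so_far = 10
Position 2 (value -18): max_ending_here = -8, max_so_far = 10
Position 3 (value -2): max_ending_here = -2, max_so_far = 10
Position 4 (value 13): max_ending_here = 13, max_so_far = 13
Position 5 (value -12): max_ending_here = 1, max_so_far = 13
Position 6 (value -4): max_ending_here = -3, max_so_far = 13
Position 7 (value -18): max_ending_here = -18, max_so_far = 13
Position 8 (value -19): max_ending_here = -19, max_so_far = 13
Position 9 (value -12): max_ending_here = -12, max_so_far = 13

Maximum subarray: [13]
Maximum sum: 13

The maximum subarray is [13] with sum 13. This subarray runs from index 4 to index 4.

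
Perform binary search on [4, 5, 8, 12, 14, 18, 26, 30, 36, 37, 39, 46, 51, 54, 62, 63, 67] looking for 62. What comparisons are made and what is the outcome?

Binary search for 62 in [4, 5, 8, 12, 14, 18, 26, 30, 36, 37, 39, 46, 51, 54, 62, 63, 67]:

lo=0, hi=16, mid=8, arr[mid]=36 -> 36 < 62, search right half
lo=9, hi=16, mid=12, arr[mid]=51 -> 51 < 62, search right half
lo=13, hi=16, mid=14, arr[mid]=62 -> Found target at index 14!

Binary search finds 62 at index 14 after 3 comparisons. The search repeatedly halves the search space by comparing with the middle element.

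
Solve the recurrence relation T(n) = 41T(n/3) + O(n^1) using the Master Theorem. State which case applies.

Master Theorem for T(n) = 41T(n/3) + O(n^1):

a = 41, b = 3, c = 1
log_b(a) = log_3(41) = 3.3802

Case 1: c = 1 < log_3(41) = 3.3802
T(n) = O(n^(log_3 41))

For T(n) = 41T(n/3) + O(n^1): log_3(41) = 3.3802. This is Case 1 of the Master Theorem (c < log_b(a), work dominated by leaves), giving O(n^(log_3 41)).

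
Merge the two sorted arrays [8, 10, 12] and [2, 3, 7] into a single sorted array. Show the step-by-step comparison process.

Merging process:

Compare 8 vs 2: take 2 from right. Merged: [2]
Compare 8 vs 3: take 3 from right. Merged: [2, 3]
Compare 8 vs 7: take 7 from right. Merged: [2, 3, 7]
Append remaining from left: [8, 10, 12]. Merged: [2, 3, 7, 8, 10, 12]

Final merged array: [2, 3, 7, 8, 10, 12]
Total comparisons: 3

The merged array is [2, 3, 7, 8, 10, 12], requiring 3 comparisons. The merge step runs in O(n) time where n is the total number of elements.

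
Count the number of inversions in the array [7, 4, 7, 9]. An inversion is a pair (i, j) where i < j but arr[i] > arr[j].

Finding inversions in [7, 4, 7, 9]:

(0, 1): arr[0]=7 > arr[1]=4

Total inversions: 1

The array has 1 inversion(s): (0,1). Each pair (i,j) satisfies i < j and arr[i] > arr[j].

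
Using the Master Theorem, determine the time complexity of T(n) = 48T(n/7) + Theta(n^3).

Master Theorem for T(n) = 48T(n/7) + O(n^3):

a = 48, b = 7, c = 3
log_b(a) = log_7(48) = 1.9894

Case 3: c = 3 > log_7(48) = 1.9894
T(n) = O(n^3) = O(n^3)

For T(n) = 48T(n/7) + O(n^3): log_7(48) = 1.9894. This is Case 3 of the Master Theorem (c > log_b(a), work dominated by root), giving O(n^3).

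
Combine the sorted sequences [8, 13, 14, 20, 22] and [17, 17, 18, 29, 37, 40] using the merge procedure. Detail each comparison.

Merging process:

Compare 8 vs 17: take 8 from left. Merged: [8]
Compare 13 vs 17: take 13 from left. Merged: [8, 13]
Compare 14 vs 17: take 14 from left. Merged: [8, 13, 14]
Compare 20 vs 17: take 17 from right. Merged: [8, 13, 14, 17]
Compare 20 vs 17: take 17 from right. Merged: [8, 13, 14, 17, 17]
Compare 20 vs 18: take 18 from right. Merged: [8, 13, 14, 17, 17, 18]
Compare 20 vs 29: take 20 from left. Merged: [8, 13, 14, 17, 17, 18, 20]
Compare 22 vs 29: take 22 from left. Merged: [8, 13, 14, 17, 17, 18, 20, 22]
Append remaining from right: [29, 37, 40]. Merged: [8, 13, 14, 17, 17, 18, 20, 22, 29, 37, 40]

Final merged array: [8, 13, 14, 17, 17, 18, 20, 22, 29, 37, 40]
Total comparisons: 8

The merged array is [8, 13, 14, 17, 17, 18, 20, 22, 29, 37, 40], requiring 8 comparisons. The merge step runs in O(n) time where n is the total number of elements.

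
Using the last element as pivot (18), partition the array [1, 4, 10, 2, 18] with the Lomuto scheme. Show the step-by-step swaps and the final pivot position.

Lomuto partition with pivot = 18:

Initial array: [1, 4, 10, 2, 18]

arr[0]=1 <= 18: swap with position 0, array becomes [1, 4, 10, 2, 18]
arr[1]=4 <= 18: swap with position 1, array becomes [1, 4, 10, 2, 18]
arr[2]=10 <= 18: swap with position 2, array becomes [1, 4, 10, 2, 18]
arr[3]=2 <= 18: swap with position 3, array becomes [1, 4, 10, 2, 18]

Place pivot at position 4: [1, 4, 10, 2, 18]
Pivot position: 4

After partitioning with pivot 18, the array becomes [1, 4, 10, 2, 18]. The pivot is placed at index 4. All elements to the left of the pivot are <= 18, and all elements to the right are > 18.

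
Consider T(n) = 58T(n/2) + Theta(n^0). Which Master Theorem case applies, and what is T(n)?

Master Theorem for T(n) = 58T(n/2) + O(n^0):

a = 58, b = 2, c = 0
log_b(a) = log_2(58) = 5.8580

Case 1: c = 0 < log_2(58) = 5.8580
T(n) = O(n^(log_2 58))

For T(n) = 58T(n/2) + O(n^0): log_2(58) = 5.8580. This is Case 1 of the Master Theorem (c < log_b(a), work dominated by leaves), giving O(n^(log_2 58)).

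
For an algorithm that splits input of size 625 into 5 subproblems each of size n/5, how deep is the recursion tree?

For divide and conquer with division factor 5:

Problem sizes at each level:
Level 0: 625
Level 1: 125
Level 2: 25
Level 3: 5
Level 4: 1

The root is level 0 and the size-1 base case is level 4 (the tree spans levels 0 through 4, i.e. 5 levels counting the root), so the depth is the number of divisions: log_5(625) = 4

The recursion tree depth is log_5(625) = 4. At each level, the problem size is divided by 5, so it takes 4 divisions to reduce to a base case of size 1. The algorithm makes 5 recursive calls at each level.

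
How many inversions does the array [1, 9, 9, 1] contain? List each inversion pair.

Finding inversions in [1, 9, 9, 1]:

(1, 3): arr[1]=9 > arr[3]=1
(2, 3): arr[2]=9 > arr[3]=1

Total inversions: 2

The array has 2 inversion(s): (1,3), (2,3). Each pair (i,j) satisfies i < j and arr[i] > arr[j].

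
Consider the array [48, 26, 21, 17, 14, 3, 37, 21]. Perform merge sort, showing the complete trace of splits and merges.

Merge sort trace:

Split: [48, 26, 21, 17, 14, 3, 37, 21] -> [48, 26, 21, 17] and [14, 3, 37, 21]
  Split: [48, 26, 21, 17] -> [48, 26] and [21, 17]
    Split: [48, 26] -> [48] and [26]
    Merge: [48] + [26] -> [26, 48]
    Split: [21, 17] -> [21] and [17]
    Merge: [21] + [17] -> [17, 21]
  Merge: [26, 48] + [17, 21] -> [17, 21, 26, 48]
  Split: [14, 3, 37, 21] -> [14, 3] and [37, 21]
    Split: [14, 3] -> [14] and [3]
    Merge: [14] + [3] -> [3, 14]
    Split: [37, 21] -> [37] and [21]
    Merge: [37] + [21] -> [21, 37]
  Merge: [3, 14] + [21, 37] -> [3, 14, 21, 37]
Merge: [17, 21, 26, 48] + [3, 14, 21, 37] -> [3, 14, 17, 21, 21, 26, 37, 48]

Final sorted array: [3, 14, 17, 21, 21, 26, 37, 48]

The merge sort proceeds by recursively splitting the array and merging sorted halves.
After all merges, the sorted array is [3, 14, 17, 21, 21, 26, 37, 48].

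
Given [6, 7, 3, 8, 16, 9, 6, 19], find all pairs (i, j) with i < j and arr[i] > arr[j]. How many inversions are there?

Finding inversions in [6, 7, 3, 8, 16, 9, 6, 19]:

(0, 2): arr[0]=6 > arr[2]=3
(1, 2): arr[1]=7 > arr[2]=3
(1, 6): arr[1]=7 > arr[6]=6
(3, 6): arr[3]=8 > arr[6]=6
(4, 5): arr[4]=16 > arr[5]=9
(4, 6): arr[4]=16 > arr[6]=6
(5, 6): arr[5]=9 > arr[6]=6

Total inversions: 7

The array has 7 inversion(s): (0,2), (1,2), (1,6), (3,6), (4,5), (4,6), (5,6). Each pair (i,j) satisfies i < j and arr[i] > arr[j].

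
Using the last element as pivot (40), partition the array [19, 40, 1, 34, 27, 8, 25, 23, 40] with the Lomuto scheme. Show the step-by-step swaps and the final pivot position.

Lomuto partition with pivot = 40:

Initial array: [19, 40, 1, 34, 27, 8, 25, 23, 40]

arr[0]=19 <= 40: swap with position 0, array becomes [19, 40, 1, 34, 27, 8, 25, 23, 40]
arr[1]=40 <= 40: swap with position 1, array becomes [19, 40, 1, 34, 27, 8, 25, 23, 40]
arr[2]=1 <= 40: swap with position 2, array becomes [19, 40, 1, 34, 27, 8, 25, 23, 40]
arr[3]=34 <= 40: swap with position 3, array becomes [19, 40, 1, 34, 27, 8, 25, 23, 40]
arr[4]=27 <= 40: swap with position 4, array becomes [19, 40, 1, 34, 27, 8, 25, 23, 40]
arr[5]=8 <= 40: swap with position 5, array becomes [19, 40, 1, 34, 27, 8, 25, 23, 40]
arr[6]=25 <= 40: swap with position 6, array becomes [19, 40, 1, 34, 27, 8, 25, 23, 40]
arr[7]=23 <= 40: swap with position 7, array becomes [19, 40, 1, 34, 27, 8, 25, 23, 40]

Place pivot at position 8: [19, 40, 1, 34, 27, 8, 25, 23, 40]
Pivot position: 8

After partitioning with pivot 40, the array becomes [19, 40, 1, 34, 27, 8, 25, 23, 40]. The pivot is placed at index 8. All elements to the left of the pivot are <= 40, and all elements to the right are > 40.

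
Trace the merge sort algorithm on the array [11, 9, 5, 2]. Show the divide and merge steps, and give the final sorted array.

Merge sort trace:

Split: [11, 9, 5, 2] -> [11, 9] and [5, 2]
  Split: [11, 9] -> [11] and [9]
  Merge: [11] + [9] -> [9, 11]
  Split: [5, 2] -> [5] and [2]
  Merge: [5] + [2] -> [2, 5]
Merge: [9, 11] + [2, 5] -> [2, 5, 9, 11]

Final sorted array: [2, 5, 9, 11]

The merge sort proceeds by recursively splitting the array and merging sorted halves.
After all merges, the sorted array is [2, 5, 9, 11].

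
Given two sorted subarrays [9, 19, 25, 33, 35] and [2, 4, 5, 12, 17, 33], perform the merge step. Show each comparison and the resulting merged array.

Merging process:

Compare 9 vs 2: take 2 from right. Merged: [2]
Compare 9 vs 4: take 4 from right. Merged: [2, 4]
Compare 9 vs 5: take 5 from right. Merged: [2, 4, 5]
Compare 9 vs 12: take 9 from left. Merged: [2, 4, 5, 9]
Compare 19 vs 12: take 12 from right. Merged: [2, 4, 5, 9, 12]
Compare 19 vs 17: take 17 from right. Merged: [2, 4, 5, 9, 12, 17]
Compare 19 vs 33: take 19 from left. Merged: [2, 4, 5, 9, 12, 17, 19]
Compare 25 vs 33: take 25 from left. Merged: [2, 4, 5, 9, 12, 17, 19, 25]
Compare 33 vs 33: take 33 from left. Merged: [2, 4, 5, 9, 12, 17, 19, 25, 33]
Compare 35 vs 33: take 33 from right. Merged: [2, 4, 5, 9, 12, 17, 19, 25, 33, 33]
Append remaining from left: [35]. Merged: [2, 4, 5, 9, 12, 17, 19, 25, 33, 33, 35]

Final merged array: [2, 4, 5, 9, 12, 17, 19, 25, 33, 33, 35]
Total comparisons: 10

The merged array is [2, 4, 5, 9, 12, 17, 19, 25, 33, 33, 35], requiring 10 comparisons. The merge step runs in O(n) time where n is the total number of elements.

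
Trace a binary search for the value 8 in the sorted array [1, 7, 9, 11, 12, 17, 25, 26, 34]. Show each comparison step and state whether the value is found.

Binary search for 8 in [1, 7, 9, 11, 12, 17, 25, 26, 34]:

lo=0, hi=8, mid=4, arr[mid]=12 -> 12 > 8, search left half
lo=0, hi=3, mid=1, arr[mid]=7 -> 7 < 8, search right half
lo=2, hi=3, mid=2, arr[mid]=9 -> 9 > 8, search left half
lo=2 > hi=1, target 8 not found

Binary search determines that 8 is not in the array after 3 comparisons. The search space was exhausted without finding the target.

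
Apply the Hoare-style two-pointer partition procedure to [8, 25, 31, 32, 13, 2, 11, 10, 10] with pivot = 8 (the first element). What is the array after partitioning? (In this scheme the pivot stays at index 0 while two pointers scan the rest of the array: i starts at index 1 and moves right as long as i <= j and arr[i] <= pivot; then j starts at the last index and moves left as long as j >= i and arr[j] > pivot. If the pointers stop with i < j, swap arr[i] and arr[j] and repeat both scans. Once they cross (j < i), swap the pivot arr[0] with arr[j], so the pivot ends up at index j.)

Hoare-style two-pointer partition with pivot = 8:

Initial array: [8, 25, 31, 32, 13, 2, 11, 10, 10]

Pointers start at i = 1, j = 8.
i stops at index 1 (arr[1]=25 > 8), j stops at index 5 (arr[5]=2 <= 8): swap arr[1] and arr[5], array becomes [8, 2, 31, 32, 13, 25, 11, 10, 10]
i ends at 2, j ends at 1: the pointers have crossed (j < i), so scanning stops.

Swap pivot arr[0] with arr[1] to place pivot at position 1: [2, 8, 31, 32, 13, 25, 11, 10, 10]
Pivot position: 1

After partitioning with pivot 8, the array becomes [2, 8, 31, 32, 13, 25, 11, 10, 10]. The pivot is placed at index 1. All elements to the left of the pivot are <= 8, and all elements to the right are > 8.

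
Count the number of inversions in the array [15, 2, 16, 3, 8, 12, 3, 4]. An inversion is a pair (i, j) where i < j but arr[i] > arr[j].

Finding inversions in [15, 2, 16, 3, 8, 12, 3, 4]:

(0, 1): arr[0]=15 > arr[1]=2
(0, 3): arr[0]=15 > arr[3]=3
(0, 4): arr[0]=15 > arr[4]=8
(0, 5): arr[0]=15 > arr[5]=12
(0, 6): arr[0]=15 > arr[6]=3
(0, 7): arr[0]=15 > arr[7]=4
(2, 3): arr[2]=16 > arr[3]=3
(2, 4): arr[2]=16 > arr[4]=8
(2, 5): arr[2]=16 > arr[5]=12
(2, 6): arr[2]=16 > arr[6]=3
(2, 7): arr[2]=16 > arr[7]=4
(4, 6): arr[4]=8 > arr[6]=3
(4, 7): arr[4]=8 > arr[7]=4
(5, 6): arr[5]=12 > arr[6]=3
(5, 7): arr[5]=12 > arr[7]=4

Total inversions: 15

The array has 15 inversion(s): (0,1), (0,3), (0,4), (0,5), (0,6), (0,7), (2,3), (2,4), (2,5), (2,6), (2,7), (4,6), (4,7), (5,6), (5,7). Each pair (i,j) satisfies i < j and arr[i] > arr[j].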